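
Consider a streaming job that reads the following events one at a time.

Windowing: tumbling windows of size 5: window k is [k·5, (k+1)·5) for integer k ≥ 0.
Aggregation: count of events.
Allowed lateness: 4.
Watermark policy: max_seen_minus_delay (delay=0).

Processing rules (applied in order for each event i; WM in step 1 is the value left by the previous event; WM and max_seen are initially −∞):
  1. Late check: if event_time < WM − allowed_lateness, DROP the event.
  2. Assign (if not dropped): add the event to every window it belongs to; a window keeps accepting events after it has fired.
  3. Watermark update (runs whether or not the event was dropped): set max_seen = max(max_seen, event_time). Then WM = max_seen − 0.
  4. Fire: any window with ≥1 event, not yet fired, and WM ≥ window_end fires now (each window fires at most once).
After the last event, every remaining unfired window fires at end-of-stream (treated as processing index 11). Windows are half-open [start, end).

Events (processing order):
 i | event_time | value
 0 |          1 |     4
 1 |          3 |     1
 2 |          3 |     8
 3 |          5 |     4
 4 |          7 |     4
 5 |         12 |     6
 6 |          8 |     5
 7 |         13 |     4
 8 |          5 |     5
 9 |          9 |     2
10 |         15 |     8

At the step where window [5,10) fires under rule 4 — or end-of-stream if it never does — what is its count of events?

i=0 t=1 v=4: → [0,5); WM=1
i=1 t=3 v=1: → [0,5); WM=3
i=2 t=3 v=8: → [0,5); WM=3
i=3 t=5 v=4: → [5,10); WM=5; [0,5) fires=3
i=4 t=7 v=4: → [5,10); WM=7
i=5 t=12 v=6: → [10,15); WM=12; [5,10) fires=2
i=6 t=8 v=5: → [5,10); WM=12
i=7 t=13 v=4: → [10,15); WM=13
i=8 t=5 v=5: DROP (t<13-4); WM=13
i=9 t=9 v=2: → [5,10); WM=13
i=10 t=15 v=8: → [15,20); WM=15; [10,15) fires=2

2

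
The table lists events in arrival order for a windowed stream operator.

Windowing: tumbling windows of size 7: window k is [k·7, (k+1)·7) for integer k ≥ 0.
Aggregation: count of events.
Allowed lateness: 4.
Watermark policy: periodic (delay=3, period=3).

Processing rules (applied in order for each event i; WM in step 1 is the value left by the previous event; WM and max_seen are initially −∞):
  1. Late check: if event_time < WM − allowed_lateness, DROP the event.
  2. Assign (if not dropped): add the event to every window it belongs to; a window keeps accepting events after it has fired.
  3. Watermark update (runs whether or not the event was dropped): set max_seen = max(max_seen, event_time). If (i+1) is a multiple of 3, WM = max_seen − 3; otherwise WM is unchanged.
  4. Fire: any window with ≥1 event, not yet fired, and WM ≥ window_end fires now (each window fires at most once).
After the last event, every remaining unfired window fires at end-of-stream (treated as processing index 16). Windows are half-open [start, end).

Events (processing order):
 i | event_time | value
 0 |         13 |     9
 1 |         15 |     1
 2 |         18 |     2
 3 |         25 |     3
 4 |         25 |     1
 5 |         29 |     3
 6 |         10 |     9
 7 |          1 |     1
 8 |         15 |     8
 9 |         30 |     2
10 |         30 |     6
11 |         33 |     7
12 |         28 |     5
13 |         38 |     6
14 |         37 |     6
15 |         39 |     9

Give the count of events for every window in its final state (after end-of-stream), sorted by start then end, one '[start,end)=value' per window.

[7,14)=1 [14,21)=2 [21,28)=2 [28,35)=5 [35,42)=3

i=0 t=13 v=9: → [7,14); WM=−∞
i=1 t=15 v=1: → [14,21); WM=−∞
i=2 t=18 v=2: → [14,21); WM=15; [7,14) fires=1
i=3 t=25 v=3: → [21,28); WM=15
i=4 t=25 v=1: → [21,28); WM=15
i=5 t=29 v=3: → [28,35); WM=26; [14,21) fires=2
i=6 t=10 v=9: DROP (t<26-4); WM=26
i=7 t=1 v=1: DROP (t<26-4); WM=26
i=8 t=15 v=8: DROP (t<26-4); WM=26
i=9 t=30 v=2: → [28,35); WM=26
i=10 t=30 v=6: → [28,35); WM=26
i=11 t=33 v=7: → [28,35); WM=30; [21,28) fires=2
i=12 t=28 v=5: → [28,35); WM=30
i=13 t=38 v=6: → [35,42); WM=30
i=14 t=37 v=6: → [35,42); WM=35; [28,35) fires=5
i=15 t=39 v=9: → [35,42); WM=35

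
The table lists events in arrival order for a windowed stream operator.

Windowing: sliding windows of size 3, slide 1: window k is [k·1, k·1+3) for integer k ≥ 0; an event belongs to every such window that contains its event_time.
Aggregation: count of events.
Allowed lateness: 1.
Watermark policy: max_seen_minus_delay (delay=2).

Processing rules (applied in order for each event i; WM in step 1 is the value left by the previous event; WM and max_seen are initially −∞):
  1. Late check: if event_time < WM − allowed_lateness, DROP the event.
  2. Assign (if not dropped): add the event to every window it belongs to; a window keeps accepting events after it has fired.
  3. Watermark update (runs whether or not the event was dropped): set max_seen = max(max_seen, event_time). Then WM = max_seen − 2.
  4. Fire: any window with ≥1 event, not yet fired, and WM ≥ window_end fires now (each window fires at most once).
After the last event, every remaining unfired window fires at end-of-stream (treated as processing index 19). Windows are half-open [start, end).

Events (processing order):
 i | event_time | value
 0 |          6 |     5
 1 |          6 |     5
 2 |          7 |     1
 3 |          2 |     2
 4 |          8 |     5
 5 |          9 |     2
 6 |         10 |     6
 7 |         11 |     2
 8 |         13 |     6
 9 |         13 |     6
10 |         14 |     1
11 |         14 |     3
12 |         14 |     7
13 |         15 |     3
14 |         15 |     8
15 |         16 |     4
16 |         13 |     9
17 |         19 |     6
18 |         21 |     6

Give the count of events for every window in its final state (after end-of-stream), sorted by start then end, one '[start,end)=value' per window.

[4,7)=2 [5,8)=3 [6,9)=4 [7,10)=3 [8,11)=3 [9,12)=3 [10,13)=2 [11,14)=4 [12,15)=6 [13,16)=8 [14,17)=6 [15,18)=3 [16,19)=1 [17,20)=1 [18,21)=1 [19,22)=2 [20,23)=1 [21,24)=1

i=0 t=6 v=5: → [6,9),[5,8),[4,7); WM=4
i=1 t=6 v=5: → [6,9),[5,8),[4,7); WM=4
i=2 t=7 v=1: → [7,10),[6,9),[5,8); WM=5
i=3 t=2 v=2: DROP (t<5-1); WM=5
i=4 t=8 v=5: → [8,11),[7,10),[6,9); WM=6
i=5 t=9 v=2: → [9,12),[8,11),[7,10); WM=7; [4,7) fires=2
i=6 t=10 v=6: → [10,13),[9,12),[8,11); WM=8; [5,8) fires=3
i=7 t=11 v=2: → [11,14),[10,13),[9,12); WM=9; [6,9) fires=4
i=8 t=13 v=6: → [13,16),[12,15),[11,14); WM=11; [7,10) fires=3 [8,11) fires=3
i=9 t=13 v=6: → [13,16),[12,15),[11,14); WM=11
i=10 t=14 v=1: → [14,17),[13,16),[12,15); WM=12; [9,12) fires=3
i=11 t=14 v=3: → [14,17),[13,16),[12,15); WM=12
i=12 t=14 v=7: → [14,17),[13,16),[12,15); WM=12
i=13 t=15 v=3: → [15,18),[14,17),[13,16); WM=13; [10,13) fires=2
i=14 t=15 v=8: → [15,18),[14,17),[13,16); WM=13
i=15 t=16 v=4: → [16,19),[15,18),[14,17); WM=14; [11,14) fires=3
i=16 t=13 v=9: → [13,16),[12,15),[11,14); WM=14
i=17 t=19 v=6: → [19,22),[18,21),[17,20); WM=17; [12,15) fires=6 [13,16) fires=8 [14,17) fires=6
i=18 t=21 v=6: → [21,24),[20,23),[19,22); WM=19; [15,18) fires=3 [16,19) fires=1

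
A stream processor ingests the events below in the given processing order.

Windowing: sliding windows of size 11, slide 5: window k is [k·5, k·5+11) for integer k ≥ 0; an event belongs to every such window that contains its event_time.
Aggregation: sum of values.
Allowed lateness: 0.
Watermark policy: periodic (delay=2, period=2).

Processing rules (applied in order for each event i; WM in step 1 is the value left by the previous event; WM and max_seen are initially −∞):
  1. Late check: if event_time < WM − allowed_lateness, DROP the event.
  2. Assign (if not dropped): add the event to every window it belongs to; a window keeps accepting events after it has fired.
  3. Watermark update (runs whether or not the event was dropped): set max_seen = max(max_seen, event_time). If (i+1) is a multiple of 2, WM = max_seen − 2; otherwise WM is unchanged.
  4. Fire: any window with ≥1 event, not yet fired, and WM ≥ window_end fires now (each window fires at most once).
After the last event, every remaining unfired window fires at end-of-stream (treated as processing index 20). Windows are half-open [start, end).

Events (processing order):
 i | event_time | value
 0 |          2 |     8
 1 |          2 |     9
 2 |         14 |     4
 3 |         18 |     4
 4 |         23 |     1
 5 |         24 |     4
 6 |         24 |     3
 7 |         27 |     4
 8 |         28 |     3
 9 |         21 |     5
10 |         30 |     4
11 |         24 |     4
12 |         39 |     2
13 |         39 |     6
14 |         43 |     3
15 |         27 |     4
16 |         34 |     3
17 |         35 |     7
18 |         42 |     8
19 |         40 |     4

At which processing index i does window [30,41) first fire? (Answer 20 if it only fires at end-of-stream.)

15

i=0 t=2 v=8: → [0,11); WM=−∞
i=1 t=2 v=9: → [0,11); WM=0
i=2 t=14 v=4: → [10,21),[5,16); WM=0
i=3 t=18 v=4: → [15,26),[10,21); WM=16; [0,11) fires=17 [5,16) fires=4
i=4 t=23 v=1: → [20,31),[15,26); WM=16
i=5 t=24 v=4: → [20,31),[15,26); WM=22; [10,21) fires=8
i=6 t=24 v=3: → [20,31),[15,26); WM=22
i=7 t=27 v=4: → [25,36),[20,31); WM=25
i=8 t=28 v=3: → [25,36),[20,31); WM=25
i=9 t=21 v=5: DROP (t<25-0); WM=26; [15,26) fires=12
i=10 t=30 v=4: → [30,41),[25,36),[20,31); WM=26
i=11 t=24 v=4: DROP (t<26-0); WM=28
i=12 t=39 v=2: → [35,46),[30,41); WM=28
i=13 t=39 v=6: → [35,46),[30,41); WM=37; [20,31) fires=19 [25,36) fires=11
i=14 t=43 v=3: → [40,51),[35,46); WM=37
i=15 t=27 v=4: DROP (t<37-0); WM=41; [30,41) fires=12
i=16 t=34 v=3: DROP (t<41-0); WM=41
i=17 t=35 v=7: DROP (t<41-0); WM=41
i=18 t=42 v=8: → [40,51),[35,46); WM=41
i=19 t=40 v=4: DROP (t<41-0); WM=41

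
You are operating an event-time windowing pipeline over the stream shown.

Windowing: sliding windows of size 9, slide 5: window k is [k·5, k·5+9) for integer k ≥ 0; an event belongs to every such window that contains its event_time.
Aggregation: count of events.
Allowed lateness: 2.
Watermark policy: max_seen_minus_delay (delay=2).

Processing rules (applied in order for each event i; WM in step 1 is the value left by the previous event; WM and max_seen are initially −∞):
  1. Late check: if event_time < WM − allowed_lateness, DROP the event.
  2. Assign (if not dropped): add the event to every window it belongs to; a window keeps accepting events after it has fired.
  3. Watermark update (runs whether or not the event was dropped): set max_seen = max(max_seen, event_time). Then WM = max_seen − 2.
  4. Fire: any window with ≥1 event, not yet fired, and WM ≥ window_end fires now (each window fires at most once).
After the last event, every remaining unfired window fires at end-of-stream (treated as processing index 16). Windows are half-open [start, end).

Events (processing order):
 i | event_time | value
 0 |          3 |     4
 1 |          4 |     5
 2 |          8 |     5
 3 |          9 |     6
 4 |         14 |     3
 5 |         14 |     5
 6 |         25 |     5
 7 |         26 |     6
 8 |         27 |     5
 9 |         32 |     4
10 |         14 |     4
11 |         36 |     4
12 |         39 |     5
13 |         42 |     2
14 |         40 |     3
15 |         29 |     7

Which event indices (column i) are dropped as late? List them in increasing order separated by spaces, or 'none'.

i=0 t=3 v=4: → [0,9); WM=1
i=1 t=4 v=5: → [0,9); WM=2
i=2 t=8 v=5: → [5,14),[0,9); WM=6
i=3 t=9 v=6: → [5,14); WM=7
i=4 t=14 v=3: → [10,19); WM=12; [0,9) fires=3
i=5 t=14 v=5: → [10,19); WM=12
i=6 t=25 v=5: → [25,34),[20,29); WM=23; [5,14) fires=2 [10,19) fires=2
i=7 t=26 v=6: → [25,34),[20,29); WM=24
i=8 t=27 v=5: → [25,34),[20,29); WM=25
i=9 t=32 v=4: → [30,39),[25,34); WM=30; [20,29) fires=3
i=10 t=14 v=4: DROP (t<30-2); WM=30
i=11 t=36 v=4: → [35,44),[30,39); WM=34; [25,34) fires=4
i=12 t=39 v=5: → [35,44); WM=37
i=13 t=42 v=2: → [40,49),[35,44); WM=40; [30,39) fires=2
i=14 t=40 v=3: → [40,49),[35,44); WM=40
i=15 t=29 v=7: DROP (t<40-2); WM=40

10 15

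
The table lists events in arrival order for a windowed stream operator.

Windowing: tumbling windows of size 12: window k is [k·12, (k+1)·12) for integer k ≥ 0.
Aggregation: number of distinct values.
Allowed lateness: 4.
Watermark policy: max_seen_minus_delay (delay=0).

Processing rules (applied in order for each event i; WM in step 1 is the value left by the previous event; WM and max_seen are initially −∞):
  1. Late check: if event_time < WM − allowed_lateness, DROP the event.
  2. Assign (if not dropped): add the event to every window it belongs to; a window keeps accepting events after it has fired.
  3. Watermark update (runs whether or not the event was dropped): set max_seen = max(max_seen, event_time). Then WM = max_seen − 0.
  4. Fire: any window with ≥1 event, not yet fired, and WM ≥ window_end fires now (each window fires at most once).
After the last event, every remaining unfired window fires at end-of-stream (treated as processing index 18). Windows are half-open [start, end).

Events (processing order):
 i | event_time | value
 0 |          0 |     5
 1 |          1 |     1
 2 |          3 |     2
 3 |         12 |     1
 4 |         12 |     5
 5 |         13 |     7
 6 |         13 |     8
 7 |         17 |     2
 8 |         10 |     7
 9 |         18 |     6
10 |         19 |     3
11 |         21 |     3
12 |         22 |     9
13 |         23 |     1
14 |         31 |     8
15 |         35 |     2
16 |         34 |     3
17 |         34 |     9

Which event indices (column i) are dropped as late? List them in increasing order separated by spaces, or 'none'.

i=0 t=0 v=5: → [0,12); WM=0
i=1 t=1 v=1: → [0,12); WM=1
i=2 t=3 v=2: → [0,12); WM=3
i=3 t=12 v=1: → [12,24); WM=12; [0,12) fires=3
i=4 t=12 v=5: → [12,24); WM=12
i=5 t=13 v=7: → [12,24); WM=13
i=6 t=13 v=8: → [12,24); WM=13
i=7 t=17 v=2: → [12,24); WM=17
i=8 t=10 v=7: DROP (t<17-4); WM=17
i=9 t=18 v=6: → [12,24); WM=18
i=10 t=19 v=3: → [12,24); WM=19
i=11 t=21 v=3: → [12,24); WM=21
i=12 t=22 v=9: → [12,24); WM=22
i=13 t=23 v=1: → [12,24); WM=23
i=14 t=31 v=8: → [24,36); WM=31; [12,24) fires=8
i=15 t=35 v=2: → [24,36); WM=35
i=16 t=34 v=3: → [24,36); WM=35
i=17 t=34 v=9: → [24,36); WM=35

8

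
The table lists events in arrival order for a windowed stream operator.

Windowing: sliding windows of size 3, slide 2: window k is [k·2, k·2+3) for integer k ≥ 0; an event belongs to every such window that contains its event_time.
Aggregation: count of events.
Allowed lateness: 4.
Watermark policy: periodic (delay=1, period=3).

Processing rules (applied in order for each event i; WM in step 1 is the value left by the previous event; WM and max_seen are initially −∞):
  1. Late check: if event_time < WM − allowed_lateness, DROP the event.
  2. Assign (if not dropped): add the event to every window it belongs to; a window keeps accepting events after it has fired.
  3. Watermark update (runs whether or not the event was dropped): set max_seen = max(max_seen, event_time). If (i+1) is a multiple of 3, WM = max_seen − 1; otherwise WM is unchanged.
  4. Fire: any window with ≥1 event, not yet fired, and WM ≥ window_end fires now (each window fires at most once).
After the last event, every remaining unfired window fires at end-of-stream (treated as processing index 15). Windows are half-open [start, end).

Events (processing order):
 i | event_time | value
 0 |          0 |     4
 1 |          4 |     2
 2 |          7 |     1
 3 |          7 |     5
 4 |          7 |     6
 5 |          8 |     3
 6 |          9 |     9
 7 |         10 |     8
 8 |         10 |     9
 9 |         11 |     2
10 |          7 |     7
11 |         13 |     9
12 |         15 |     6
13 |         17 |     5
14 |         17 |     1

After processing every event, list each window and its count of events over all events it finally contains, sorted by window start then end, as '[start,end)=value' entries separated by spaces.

i=0 t=0 v=4: → [0,3); WM=−∞
i=1 t=4 v=2: → [4,7),[2,5); WM=−∞
i=2 t=7 v=1: → [6,9); WM=6; [0,3) fires=1 [2,5) fires=1
i=3 t=7 v=5: → [6,9); WM=6
i=4 t=7 v=6: → [6,9); WM=6
i=5 t=8 v=3: → [8,11),[6,9); WM=7; [4,7) fires=1
i=6 t=9 v=9: → [8,11); WM=7
i=7 t=10 v=8: → [10,13),[8,11); WM=7
i=8 t=10 v=9: → [10,13),[8,11); WM=9; [6,9) fires=4
i=9 t=11 v=2: → [10,13); WM=9
i=10 t=7 v=7: → [6,9); WM=9
i=11 t=13 v=9: → [12,15); WM=12; [8,11) fires=4
i=12 t=15 v=6: → [14,17); WM=12
i=13 t=17 v=5: → [16,19); WM=12
i=14 t=17 v=1: → [16,19); WM=16; [10,13) fires=3 [12,15) fires=1

[0,3)=1 [2,5)=1 [4,7)=1 [6,9)=5 [8,11)=4 [10,13)=3 [12,15)=1 [14,17)=1 [16,19)=2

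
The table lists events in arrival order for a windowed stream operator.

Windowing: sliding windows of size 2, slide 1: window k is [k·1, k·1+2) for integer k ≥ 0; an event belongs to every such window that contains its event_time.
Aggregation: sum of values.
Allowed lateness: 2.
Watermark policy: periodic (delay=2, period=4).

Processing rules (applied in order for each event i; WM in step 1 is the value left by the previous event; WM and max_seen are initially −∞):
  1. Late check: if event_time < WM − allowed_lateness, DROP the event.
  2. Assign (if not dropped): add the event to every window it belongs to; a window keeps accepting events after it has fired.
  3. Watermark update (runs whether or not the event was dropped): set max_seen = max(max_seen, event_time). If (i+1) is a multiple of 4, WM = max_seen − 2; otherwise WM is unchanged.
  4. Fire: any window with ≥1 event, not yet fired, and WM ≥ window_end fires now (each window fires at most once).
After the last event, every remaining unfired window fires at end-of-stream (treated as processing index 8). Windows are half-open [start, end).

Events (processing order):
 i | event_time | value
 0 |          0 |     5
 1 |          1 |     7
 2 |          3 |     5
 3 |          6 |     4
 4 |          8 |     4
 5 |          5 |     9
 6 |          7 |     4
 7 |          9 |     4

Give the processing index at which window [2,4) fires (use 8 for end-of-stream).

3

i=0 t=0 v=5: → [0,2); WM=−∞
i=1 t=1 v=7: → [1,3),[0,2); WM=−∞
i=2 t=3 v=5: → [3,5),[2,4); WM=−∞
i=3 t=6 v=4: → [6,8),[5,7); WM=4; [0,2) fires=12 [1,3) fires=7 [2,4) fires=5
i=4 t=8 v=4: → [8,10),[7,9); WM=4
i=5 t=5 v=9: → [5,7),[4,6); WM=4
i=6 t=7 v=4: → [7,9),[6,8); WM=4
i=7 t=9 v=4: → [9,11),[8,10); WM=7; [3,5) fires=5 [4,6) fires=9 [5,7) fires=13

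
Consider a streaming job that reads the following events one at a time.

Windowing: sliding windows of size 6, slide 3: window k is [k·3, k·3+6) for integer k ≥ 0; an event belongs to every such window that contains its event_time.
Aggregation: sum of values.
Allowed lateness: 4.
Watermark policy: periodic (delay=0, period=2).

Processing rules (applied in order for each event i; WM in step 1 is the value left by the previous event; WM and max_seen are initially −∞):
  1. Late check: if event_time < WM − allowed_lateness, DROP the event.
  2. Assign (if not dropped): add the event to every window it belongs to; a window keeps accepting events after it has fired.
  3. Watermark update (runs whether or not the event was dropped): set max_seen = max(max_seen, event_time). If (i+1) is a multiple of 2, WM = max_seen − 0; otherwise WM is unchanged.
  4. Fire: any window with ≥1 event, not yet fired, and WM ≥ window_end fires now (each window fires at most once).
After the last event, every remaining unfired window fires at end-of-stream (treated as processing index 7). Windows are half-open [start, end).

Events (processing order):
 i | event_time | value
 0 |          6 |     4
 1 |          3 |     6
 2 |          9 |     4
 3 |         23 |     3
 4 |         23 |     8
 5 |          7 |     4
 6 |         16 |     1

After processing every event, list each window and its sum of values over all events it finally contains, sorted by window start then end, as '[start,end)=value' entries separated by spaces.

[0,6)=6 [3,9)=10 [6,12)=8 [9,15)=4 [18,24)=11 [21,27)=11

i=0 t=6 v=4: → [6,12),[3,9); WM=−∞
i=1 t=3 v=6: → [3,9),[0,6); WM=6; [0,6) fires=6
i=2 t=9 v=4: → [9,15),[6,12); WM=6
i=3 t=23 v=3: → [21,27),[18,24); WM=23; [3,9) fires=10 [6,12) fires=8 [9,15) fires=4
i=4 t=23 v=8: → [21,27),[18,24); WM=23
i=5 t=7 v=4: DROP (t<23-4); WM=23
i=6 t=16 v=1: DROP (t<23-4); WM=23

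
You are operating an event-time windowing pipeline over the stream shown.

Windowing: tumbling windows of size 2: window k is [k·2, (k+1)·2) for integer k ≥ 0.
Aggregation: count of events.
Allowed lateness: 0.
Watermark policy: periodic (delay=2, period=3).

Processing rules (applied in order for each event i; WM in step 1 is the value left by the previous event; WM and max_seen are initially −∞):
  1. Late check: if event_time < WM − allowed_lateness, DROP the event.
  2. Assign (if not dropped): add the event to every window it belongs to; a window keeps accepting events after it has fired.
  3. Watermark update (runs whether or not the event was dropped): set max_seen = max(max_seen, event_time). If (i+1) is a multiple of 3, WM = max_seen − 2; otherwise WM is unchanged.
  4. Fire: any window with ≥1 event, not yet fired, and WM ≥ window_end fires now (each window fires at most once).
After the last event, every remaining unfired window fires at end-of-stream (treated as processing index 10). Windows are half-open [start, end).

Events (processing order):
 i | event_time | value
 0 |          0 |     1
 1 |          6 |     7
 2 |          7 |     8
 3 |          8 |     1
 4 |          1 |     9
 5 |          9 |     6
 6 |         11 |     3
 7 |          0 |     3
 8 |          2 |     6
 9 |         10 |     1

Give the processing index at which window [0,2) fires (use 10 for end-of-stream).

i=0 t=0 v=1: → [0,2); WM=−∞
i=1 t=6 v=7: → [6,8); WM=−∞
i=2 t=7 v=8: → [6,8); WM=5; [0,2) fires=1
i=3 t=8 v=1: → [8,10); WM=5
i=4 t=1 v=9: DROP (t<5-0); WM=5
i=5 t=9 v=6: → [8,10); WM=7
i=6 t=11 v=3: → [10,12); WM=7
i=7 t=0 v=3: DROP (t<7-0); WM=7
i=8 t=2 v=6: DROP (t<7-0); WM=9; [6,8) fires=2
i=9 t=10 v=1: → [10,12); WM=9

2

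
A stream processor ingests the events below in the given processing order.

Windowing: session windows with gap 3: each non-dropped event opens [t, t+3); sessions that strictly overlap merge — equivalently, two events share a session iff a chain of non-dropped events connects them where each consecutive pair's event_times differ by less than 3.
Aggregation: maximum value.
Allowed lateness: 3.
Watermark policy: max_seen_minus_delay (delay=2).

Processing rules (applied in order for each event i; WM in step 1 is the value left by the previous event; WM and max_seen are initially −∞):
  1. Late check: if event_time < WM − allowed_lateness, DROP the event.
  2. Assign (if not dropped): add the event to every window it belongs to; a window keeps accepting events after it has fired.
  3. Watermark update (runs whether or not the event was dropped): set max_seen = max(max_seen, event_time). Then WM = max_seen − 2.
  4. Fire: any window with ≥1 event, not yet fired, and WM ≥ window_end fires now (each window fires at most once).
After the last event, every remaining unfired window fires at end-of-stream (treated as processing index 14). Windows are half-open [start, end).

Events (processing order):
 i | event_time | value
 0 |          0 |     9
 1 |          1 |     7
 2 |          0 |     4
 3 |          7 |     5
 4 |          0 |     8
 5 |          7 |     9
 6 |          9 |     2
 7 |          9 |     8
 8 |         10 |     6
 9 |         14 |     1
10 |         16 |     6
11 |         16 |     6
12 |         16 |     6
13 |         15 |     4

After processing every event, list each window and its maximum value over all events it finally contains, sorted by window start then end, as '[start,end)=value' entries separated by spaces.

i=0 t=0 v=9: → [0,3); WM=-2
i=1 t=1 v=7: → [0,4); WM=-1
i=2 t=0 v=4: → [0,4); WM=-1
i=3 t=7 v=5: → [7,10); WM=5
i=4 t=0 v=8: DROP (t<5-3); WM=5
i=5 t=7 v=9: → [7,10); WM=5
i=6 t=9 v=2: → [7,12); WM=7
i=7 t=9 v=8: → [7,12); WM=7
i=8 t=10 v=6: → [7,13); WM=8
i=9 t=14 v=1: → [14,17); WM=12
i=10 t=16 v=6: → [14,19); WM=14
i=11 t=16 v=6: → [14,19); WM=14
i=12 t=16 v=6: → [14,19); WM=14
i=13 t=15 v=4: → [14,19); WM=14

[0,4)=9 [7,13)=9 [14,19)=6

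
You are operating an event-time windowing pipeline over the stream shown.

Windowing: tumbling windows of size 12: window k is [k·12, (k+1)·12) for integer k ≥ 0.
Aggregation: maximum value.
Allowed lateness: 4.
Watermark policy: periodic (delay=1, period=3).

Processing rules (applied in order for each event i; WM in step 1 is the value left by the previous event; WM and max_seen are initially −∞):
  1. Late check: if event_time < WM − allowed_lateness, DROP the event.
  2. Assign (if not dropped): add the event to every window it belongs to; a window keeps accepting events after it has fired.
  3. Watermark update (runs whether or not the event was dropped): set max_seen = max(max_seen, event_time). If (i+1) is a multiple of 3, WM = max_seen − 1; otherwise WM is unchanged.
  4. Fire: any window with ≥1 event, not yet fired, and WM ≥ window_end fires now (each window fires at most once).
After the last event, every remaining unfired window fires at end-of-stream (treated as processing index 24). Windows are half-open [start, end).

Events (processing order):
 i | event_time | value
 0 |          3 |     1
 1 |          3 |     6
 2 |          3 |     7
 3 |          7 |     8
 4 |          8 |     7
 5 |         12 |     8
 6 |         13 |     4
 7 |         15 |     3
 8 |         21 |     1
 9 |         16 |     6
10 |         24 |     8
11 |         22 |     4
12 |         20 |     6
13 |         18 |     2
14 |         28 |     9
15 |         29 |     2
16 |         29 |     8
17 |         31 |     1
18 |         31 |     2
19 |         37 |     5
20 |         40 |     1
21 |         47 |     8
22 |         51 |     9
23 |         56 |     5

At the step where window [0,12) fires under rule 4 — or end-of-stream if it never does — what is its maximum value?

i=0 t=3 v=1: → [0,12); WM=−∞
i=1 t=3 v=6: → [0,12); WM=−∞
i=2 t=3 v=7: → [0,12); WM=2
i=3 t=7 v=8: → [0,12); WM=2
i=4 t=8 v=7: → [0,12); WM=2
i=5 t=12 v=8: → [12,24); WM=11
i=6 t=13 v=4: → [12,24); WM=11
i=7 t=15 v=3: → [12,24); WM=11
i=8 t=21 v=1: → [12,24); WM=20; [0,12) fires=8
i=9 t=16 v=6: → [12,24); WM=20
i=10 t=24 v=8: → [24,36); WM=20
i=11 t=22 v=4: → [12,24); WM=23
i=12 t=20 v=6: → [12,24); WM=23
i=13 t=18 v=2: DROP (t<23-4); WM=23
i=14 t=28 v=9: → [24,36); WM=27; [12,24) fires=8
i=15 t=29 v=2: → [24,36); WM=27
i=16 t=29 v=8: → [24,36); WM=27
i=17 t=31 v=1: → [24,36); WM=30
i=18 t=31 v=2: → [24,36); WM=30
i=19 t=37 v=5: → [36,48); WM=30
i=20 t=40 v=1: → [36,48); WM=39; [24,36) fires=9
i=21 t=47 v=8: → [36,48); WM=39
i=22 t=51 v=9: → [48,60); WM=39
i=23 t=56 v=5: → [48,60); WM=55; [36,48) fires=8

8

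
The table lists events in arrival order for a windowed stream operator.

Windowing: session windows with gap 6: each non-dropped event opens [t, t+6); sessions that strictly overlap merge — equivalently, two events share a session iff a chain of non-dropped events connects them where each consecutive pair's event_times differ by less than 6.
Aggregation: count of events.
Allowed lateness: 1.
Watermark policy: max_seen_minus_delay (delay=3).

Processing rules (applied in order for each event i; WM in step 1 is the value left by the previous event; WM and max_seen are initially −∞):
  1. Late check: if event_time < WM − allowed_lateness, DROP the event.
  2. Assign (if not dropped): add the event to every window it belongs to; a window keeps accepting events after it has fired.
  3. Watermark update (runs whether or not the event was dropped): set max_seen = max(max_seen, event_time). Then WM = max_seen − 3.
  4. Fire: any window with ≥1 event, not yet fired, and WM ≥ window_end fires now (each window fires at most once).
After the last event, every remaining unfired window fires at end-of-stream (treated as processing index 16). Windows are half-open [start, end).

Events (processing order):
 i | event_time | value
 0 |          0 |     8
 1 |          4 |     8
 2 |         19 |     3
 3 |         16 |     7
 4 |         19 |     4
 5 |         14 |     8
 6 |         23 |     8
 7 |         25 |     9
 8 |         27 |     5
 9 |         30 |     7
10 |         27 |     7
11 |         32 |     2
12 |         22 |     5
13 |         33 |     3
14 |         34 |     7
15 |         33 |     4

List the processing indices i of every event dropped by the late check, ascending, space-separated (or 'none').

i=0 t=0 v=8: → [0,6); WM=-3
i=1 t=4 v=8: → [0,10); WM=1
i=2 t=19 v=3: → [19,25); WM=16
i=3 t=16 v=7: → [16,25); WM=16
i=4 t=19 v=4: → [16,25); WM=16
i=5 t=14 v=8: DROP (t<16-1); WM=16
i=6 t=23 v=8: → [16,29); WM=20
i=7 t=25 v=9: → [16,31); WM=22
i=8 t=27 v=5: → [16,33); WM=24
i=9 t=30 v=7: → [16,36); WM=27
i=10 t=27 v=7: → [16,36); WM=27
i=11 t=32 v=2: → [16,38); WM=29
i=12 t=22 v=5: DROP (t<29-1); WM=29
i=13 t=33 v=3: → [16,39); WM=30
i=14 t=34 v=7: → [16,40); WM=31
i=15 t=33 v=4: → [16,40); WM=31

5 12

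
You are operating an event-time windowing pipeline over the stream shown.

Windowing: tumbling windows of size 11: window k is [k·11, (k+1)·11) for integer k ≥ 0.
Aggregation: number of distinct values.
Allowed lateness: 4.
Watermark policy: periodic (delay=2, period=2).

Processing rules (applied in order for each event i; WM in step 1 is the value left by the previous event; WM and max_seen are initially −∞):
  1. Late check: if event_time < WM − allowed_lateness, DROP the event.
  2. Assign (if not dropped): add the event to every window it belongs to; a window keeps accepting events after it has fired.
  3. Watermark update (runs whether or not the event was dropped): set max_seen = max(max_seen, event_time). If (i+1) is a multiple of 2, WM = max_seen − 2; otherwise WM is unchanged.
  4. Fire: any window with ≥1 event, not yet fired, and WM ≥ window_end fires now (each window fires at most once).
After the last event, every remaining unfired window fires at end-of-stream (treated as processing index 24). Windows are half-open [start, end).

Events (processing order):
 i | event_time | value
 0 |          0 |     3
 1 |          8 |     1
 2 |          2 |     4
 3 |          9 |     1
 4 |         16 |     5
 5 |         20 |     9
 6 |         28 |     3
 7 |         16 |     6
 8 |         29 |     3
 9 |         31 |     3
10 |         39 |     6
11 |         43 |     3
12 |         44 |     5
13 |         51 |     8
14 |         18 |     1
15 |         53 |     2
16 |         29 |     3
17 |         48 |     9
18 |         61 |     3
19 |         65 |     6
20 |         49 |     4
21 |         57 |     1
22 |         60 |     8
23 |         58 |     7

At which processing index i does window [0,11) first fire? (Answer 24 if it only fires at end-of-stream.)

i=0 t=0 v=3: → [0,11); WM=−∞
i=1 t=8 v=1: → [0,11); WM=6
i=2 t=2 v=4: → [0,11); WM=6
i=3 t=9 v=1: → [0,11); WM=7
i=4 t=16 v=5: → [11,22); WM=7
i=5 t=20 v=9: → [11,22); WM=18; [0,11) fires=3
i=6 t=28 v=3: → [22,33); WM=18
i=7 t=16 v=6: → [11,22); WM=26; [11,22) fires=3
i=8 t=29 v=3: → [22,33); WM=26
i=9 t=31 v=3: → [22,33); WM=29
i=10 t=39 v=6: → [33,44); WM=29
i=11 t=43 v=3: → [33,44); WM=41; [22,33) fires=1
i=12 t=44 v=5: → [44,55); WM=41
i=13 t=51 v=8: → [44,55); WM=49; [33,44) fires=2
i=14 t=18 v=1: DROP (t<49-4); WM=49
i=15 t=53 v=2: → [44,55); WM=51
i=16 t=29 v=3: DROP (t<51-4); WM=51
i=17 t=48 v=9: → [44,55); WM=51
i=18 t=61 v=3: → [55,66); WM=51
i=19 t=65 v=6: → [55,66); WM=63; [44,55) fires=4
i=20 t=49 v=4: DROP (t<63-4); WM=63
i=21 t=57 v=1: DROP (t<63-4); WM=63
i=22 t=60 v=8: → [55,66); WM=63
i=23 t=58 v=7: DROP (t<63-4); WM=63

5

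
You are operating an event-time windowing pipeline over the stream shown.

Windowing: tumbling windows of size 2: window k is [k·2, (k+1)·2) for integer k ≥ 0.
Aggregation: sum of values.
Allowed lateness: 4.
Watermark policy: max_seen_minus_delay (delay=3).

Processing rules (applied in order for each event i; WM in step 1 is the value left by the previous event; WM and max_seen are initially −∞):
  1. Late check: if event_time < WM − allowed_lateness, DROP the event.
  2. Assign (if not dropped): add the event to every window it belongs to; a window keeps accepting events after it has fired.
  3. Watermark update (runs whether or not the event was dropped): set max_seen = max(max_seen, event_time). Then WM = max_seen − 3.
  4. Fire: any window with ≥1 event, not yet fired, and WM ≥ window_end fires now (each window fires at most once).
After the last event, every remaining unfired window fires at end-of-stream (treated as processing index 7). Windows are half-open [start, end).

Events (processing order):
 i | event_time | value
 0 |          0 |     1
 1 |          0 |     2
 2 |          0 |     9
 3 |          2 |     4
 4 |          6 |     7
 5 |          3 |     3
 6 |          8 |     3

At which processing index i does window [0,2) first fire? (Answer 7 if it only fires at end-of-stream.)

i=0 t=0 v=1: → [0,2); WM=-3
i=1 t=0 v=2: → [0,2); WM=-3
i=2 t=0 v=9: → [0,2); WM=-3
i=3 t=2 v=4: → [2,4); WM=-1
i=4 t=6 v=7: → [6,8); WM=3; [0,2) fires=12
i=5 t=3 v=3: → [2,4); WM=3
i=6 t=8 v=3: → [8,10); WM=5; [2,4) fires=7

4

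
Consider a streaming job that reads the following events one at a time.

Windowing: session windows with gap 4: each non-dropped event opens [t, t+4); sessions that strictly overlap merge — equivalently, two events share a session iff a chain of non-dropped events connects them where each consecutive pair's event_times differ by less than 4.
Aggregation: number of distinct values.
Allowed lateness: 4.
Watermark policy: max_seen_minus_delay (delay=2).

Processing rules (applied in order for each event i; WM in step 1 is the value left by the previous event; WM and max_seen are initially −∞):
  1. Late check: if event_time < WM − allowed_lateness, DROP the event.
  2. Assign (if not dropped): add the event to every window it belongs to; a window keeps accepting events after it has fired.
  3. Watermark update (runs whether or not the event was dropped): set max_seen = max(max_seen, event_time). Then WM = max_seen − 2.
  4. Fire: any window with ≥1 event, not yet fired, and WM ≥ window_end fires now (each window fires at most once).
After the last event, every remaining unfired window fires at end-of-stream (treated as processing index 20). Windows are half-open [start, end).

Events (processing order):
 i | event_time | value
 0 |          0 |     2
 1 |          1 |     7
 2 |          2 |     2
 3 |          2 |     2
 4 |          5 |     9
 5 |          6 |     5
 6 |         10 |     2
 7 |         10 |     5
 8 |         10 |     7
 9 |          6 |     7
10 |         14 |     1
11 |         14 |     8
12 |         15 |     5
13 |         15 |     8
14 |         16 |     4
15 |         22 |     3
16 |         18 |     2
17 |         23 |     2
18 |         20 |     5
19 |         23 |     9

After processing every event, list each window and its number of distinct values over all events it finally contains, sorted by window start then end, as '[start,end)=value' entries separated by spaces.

[0,10)=4 [10,14)=3 [14,27)=7

i=0 t=0 v=2: → [0,4); WM=-2
i=1 t=1 v=7: → [0,5); WM=-1
i=2 t=2 v=2: → [0,6); WM=0
i=3 t=2 v=2: → [0,6); WM=0
i=4 t=5 v=9: → [0,9); WM=3
i=5 t=6 v=5: → [0,10); WM=4
i=6 t=10 v=2: → [10,14); WM=8
i=7 t=10 v=5: → [10,14); WM=8
i=8 t=10 v=7: → [10,14); WM=8
i=9 t=6 v=7: → [0,10); WM=8
i=10 t=14 v=1: → [14,18); WM=12
i=11 t=14 v=8: → [14,18); WM=12
i=12 t=15 v=5: → [14,19); WM=13
i=13 t=15 v=8: → [14,19); WM=13
i=14 t=16 v=4: → [14,20); WM=14
i=15 t=22 v=3: → [22,26); WM=20
i=16 t=18 v=2: → [14,22); WM=20
i=17 t=23 v=2: → [22,27); WM=21
i=18 t=20 v=5: → [14,27); WM=21
i=19 t=23 v=9: → [14,27); WM=21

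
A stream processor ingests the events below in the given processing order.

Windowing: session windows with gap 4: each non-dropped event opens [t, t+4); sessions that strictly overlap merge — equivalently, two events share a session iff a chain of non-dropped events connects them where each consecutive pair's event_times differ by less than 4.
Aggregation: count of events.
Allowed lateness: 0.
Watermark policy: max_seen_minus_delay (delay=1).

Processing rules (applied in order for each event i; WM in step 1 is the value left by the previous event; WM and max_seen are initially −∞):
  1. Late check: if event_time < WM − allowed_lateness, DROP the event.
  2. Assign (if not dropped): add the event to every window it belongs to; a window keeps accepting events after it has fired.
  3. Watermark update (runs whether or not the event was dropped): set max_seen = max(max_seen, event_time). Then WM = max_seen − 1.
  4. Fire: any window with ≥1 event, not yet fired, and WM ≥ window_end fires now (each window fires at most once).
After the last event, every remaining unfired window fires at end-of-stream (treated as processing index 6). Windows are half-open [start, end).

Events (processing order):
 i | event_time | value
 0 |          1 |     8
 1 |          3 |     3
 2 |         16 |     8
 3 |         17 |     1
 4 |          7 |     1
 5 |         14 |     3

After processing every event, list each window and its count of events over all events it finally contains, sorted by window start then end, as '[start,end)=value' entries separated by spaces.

[1,7)=2 [16,21)=2

i=0 t=1 v=8: → [1,5); WM=0
i=1 t=3 v=3: → [1,7); WM=2
i=2 t=16 v=8: → [16,20); WM=15
i=3 t=17 v=1: → [16,21); WM=16
i=4 t=7 v=1: DROP (t<16-0); WM=16
i=5 t=14 v=3: DROP (t<16-0); WM=16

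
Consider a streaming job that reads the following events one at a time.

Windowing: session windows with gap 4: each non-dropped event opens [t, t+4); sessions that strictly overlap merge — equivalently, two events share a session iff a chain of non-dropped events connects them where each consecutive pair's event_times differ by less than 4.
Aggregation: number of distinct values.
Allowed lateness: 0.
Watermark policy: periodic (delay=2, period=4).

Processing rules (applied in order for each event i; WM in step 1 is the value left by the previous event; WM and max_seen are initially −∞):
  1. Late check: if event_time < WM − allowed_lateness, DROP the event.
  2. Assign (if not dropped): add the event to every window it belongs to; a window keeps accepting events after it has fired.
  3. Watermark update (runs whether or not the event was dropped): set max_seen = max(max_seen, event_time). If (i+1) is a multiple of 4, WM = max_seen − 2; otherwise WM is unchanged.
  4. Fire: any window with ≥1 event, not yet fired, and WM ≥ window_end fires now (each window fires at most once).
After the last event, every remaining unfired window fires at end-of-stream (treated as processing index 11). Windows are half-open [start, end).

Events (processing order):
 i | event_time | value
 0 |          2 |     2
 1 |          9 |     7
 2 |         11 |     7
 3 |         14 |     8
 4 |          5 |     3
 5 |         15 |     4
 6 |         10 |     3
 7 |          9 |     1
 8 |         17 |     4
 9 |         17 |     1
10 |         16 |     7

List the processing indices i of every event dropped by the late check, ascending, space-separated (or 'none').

4 6 7

i=0 t=2 v=2: → [2,6); WM=−∞
i=1 t=9 v=7: → [9,13); WM=−∞
i=2 t=11 v=7: → [9,15); WM=−∞
i=3 t=14 v=8: → [9,18); WM=12
i=4 t=5 v=3: DROP (t<12-0); WM=12
i=5 t=15 v=4: → [9,19); WM=12
i=6 t=10 v=3: DROP (t<12-0); WM=12
i=7 t=9 v=1: DROP (t<12-0); WM=13
i=8 t=17 v=4: → [9,21); WM=13
i=9 t=17 v=1: → [9,21); WM=13
i=10 t=16 v=7: → [9,21); WM=13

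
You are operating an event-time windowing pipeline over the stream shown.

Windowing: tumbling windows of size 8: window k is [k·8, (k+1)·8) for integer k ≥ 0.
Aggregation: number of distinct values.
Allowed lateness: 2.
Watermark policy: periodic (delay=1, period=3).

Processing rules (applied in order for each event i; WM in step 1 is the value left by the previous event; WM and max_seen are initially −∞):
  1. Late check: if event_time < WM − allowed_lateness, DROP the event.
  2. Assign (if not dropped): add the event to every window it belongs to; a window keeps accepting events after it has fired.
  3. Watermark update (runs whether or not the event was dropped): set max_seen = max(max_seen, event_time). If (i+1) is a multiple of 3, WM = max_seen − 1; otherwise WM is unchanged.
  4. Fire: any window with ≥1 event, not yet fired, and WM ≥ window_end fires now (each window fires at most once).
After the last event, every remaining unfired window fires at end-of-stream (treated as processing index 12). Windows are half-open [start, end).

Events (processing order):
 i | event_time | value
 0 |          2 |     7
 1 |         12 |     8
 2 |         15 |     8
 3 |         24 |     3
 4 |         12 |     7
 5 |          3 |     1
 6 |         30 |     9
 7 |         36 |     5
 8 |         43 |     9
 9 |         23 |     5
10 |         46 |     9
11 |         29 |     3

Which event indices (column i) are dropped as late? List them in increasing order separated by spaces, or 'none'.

5 9 11

i=0 t=2 v=7: → [0,8); WM=−∞
i=1 t=12 v=8: → [8,16); WM=−∞
i=2 t=15 v=8: → [8,16); WM=14; [0,8) fires=1
i=3 t=24 v=3: → [24,32); WM=14
i=4 t=12 v=7: → [8,16); WM=14
i=5 t=3 v=1: DROP (t<14-2); WM=23; [8,16) fires=2
i=6 t=30 v=9: → [24,32); WM=23
i=7 t=36 v=5: → [32,40); WM=23
i=8 t=43 v=9: → [40,48); WM=42; [24,32) fires=2 [32,40) fires=1
i=9 t=23 v=5: DROP (t<42-2); WM=42
i=10 t=46 v=9: → [40,48); WM=42
i=11 t=29 v=3: DROP (t<42-2); WM=45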